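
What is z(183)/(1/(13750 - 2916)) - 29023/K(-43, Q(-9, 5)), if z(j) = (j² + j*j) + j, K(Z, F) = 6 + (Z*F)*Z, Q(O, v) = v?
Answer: 6731233627751/9251 ≈ 7.2762e+8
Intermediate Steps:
K(Z, F) = 6 + F*Z² (K(Z, F) = 6 + (F*Z)*Z = 6 + F*Z²)
z(j) = j + 2*j² (z(j) = (j² + j²) + j = 2*j² + j = j + 2*j²)
z(183)/(1/(13750 - 2916)) - 29023/K(-43, Q(-9, 5)) = (183*(1 + 2*183))/(1/(13750 - 2916)) - 29023/(6 + 5*(-43)²) = (183*(1 + 366))/(1/10834) - 29023/(6 + 5*1849) = (183*367)/(1/10834) - 29023/(6 + 9245) = 67161*10834 - 29023/9251 = 727622274 - 29023*1/9251 = 727622274 - 29023/9251 = 6731233627751/9251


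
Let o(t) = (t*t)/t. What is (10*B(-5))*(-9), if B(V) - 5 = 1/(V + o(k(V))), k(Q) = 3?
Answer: -405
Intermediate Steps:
o(t) = t (o(t) = t²/t = t)
B(V) = 5 + 1/(3 + V) (B(V) = 5 + 1/(V + 3) = 5 + 1/(3 + V))
(10*B(-5))*(-9) = (10*((16 + 5*(-5))/(3 - 5)))*(-9) = (10*((16 - 25)/(-2)))*(-9) = (10*(-½*(-9)))*(-9) = (10*(9/2))*(-9) = 45*(-9) = -405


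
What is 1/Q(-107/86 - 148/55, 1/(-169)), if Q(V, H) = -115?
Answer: -1/115 ≈ -0.0086956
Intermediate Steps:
1/Q(-107/86 - 148/55, 1/(-169)) = 1/(-115) = -1/115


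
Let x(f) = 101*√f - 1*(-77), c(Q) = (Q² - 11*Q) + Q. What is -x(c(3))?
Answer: -77 - 101*I*√21 ≈ -77.0 - 462.84*I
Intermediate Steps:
c(Q) = Q² - 10*Q
x(f) = 77 + 101*√f (x(f) = 101*√f + 77 = 77 + 101*√f)
-x(c(3)) = -(77 + 101*√(3*(-10 + 3))) = -(77 + 101*√(3*(-7))) = -(77 + 101*√(-21)) = -(77 + 101*(I*√21)) = -(77 + 101*I*√21) = -77 - 101*I*√21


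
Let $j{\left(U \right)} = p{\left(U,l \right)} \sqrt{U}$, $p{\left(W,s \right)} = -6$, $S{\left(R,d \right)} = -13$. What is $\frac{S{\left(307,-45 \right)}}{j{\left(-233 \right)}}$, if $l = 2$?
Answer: $- \frac{13 i \sqrt{233}}{1398} \approx - 0.14194 i$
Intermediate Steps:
$j{\left(U \right)} = - 6 \sqrt{U}$
$\frac{S{\left(307,-45 \right)}}{j{\left(-233 \right)}} = - \frac{13}{\left(-6\right) \sqrt{-233}} = - \frac{13}{\left(-6\right) i \sqrt{233}} = - 13 \frac{i \sqrt{233}}{1398} = - \frac{13 i \sqrt{233}}{1398}$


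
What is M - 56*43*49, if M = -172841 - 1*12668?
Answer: -303501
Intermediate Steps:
M = -185509 (M = -172841 - 12668 = -185509)
M - 56*43*49 = -185509 - 56*43*49 = -185509 - 2408*49 = -185509 - 117992 = -303501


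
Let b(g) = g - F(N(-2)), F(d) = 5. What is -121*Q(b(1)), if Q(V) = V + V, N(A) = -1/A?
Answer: 968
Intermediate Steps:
b(g) = -5 + g (b(g) = g - 1*5 = g - 5 = -5 + g)
Q(V) = 2*V
-121*Q(b(1)) = -242*(-5 + 1) = -242*(-4) = -121*(-8) = 968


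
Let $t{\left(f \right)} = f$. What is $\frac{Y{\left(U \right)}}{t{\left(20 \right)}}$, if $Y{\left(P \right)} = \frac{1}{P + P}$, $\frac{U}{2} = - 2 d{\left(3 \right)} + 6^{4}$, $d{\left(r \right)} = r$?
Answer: $\frac{1}{103200} \approx 9.6899 \cdot 10^{-6}$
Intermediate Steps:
$U = 2580$ ($U = 2 \left(\left(-2\right) 3 + 6^{4}\right) = 2 \left(-6 + 1296\right) = 2 \cdot 1290 = 2580$)
$Y{\left(P \right)} = \frac{1}{2 P}$
$\frac{Y{\left(U \right)}}{t{\left(20 \right)}} = \frac{\frac{1}{2} \cdot \frac{1}{2580}}{20} = \frac{1}{2} \cdot \frac{1}{2580} \cdot \frac{1}{20} = \frac{1}{5160} \cdot \frac{1}{20} = \frac{1}{103200}$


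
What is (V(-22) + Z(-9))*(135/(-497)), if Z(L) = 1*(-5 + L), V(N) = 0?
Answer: 270/71 ≈ 3.8028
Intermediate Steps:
Z(L) = -5 + L
(V(-22) + Z(-9))*(135/(-497)) = (0 + (-5 - 9))*(135/(-497)) = (0 - 14)*(135*(-1/497)) = -14*(-135/497) = 270/71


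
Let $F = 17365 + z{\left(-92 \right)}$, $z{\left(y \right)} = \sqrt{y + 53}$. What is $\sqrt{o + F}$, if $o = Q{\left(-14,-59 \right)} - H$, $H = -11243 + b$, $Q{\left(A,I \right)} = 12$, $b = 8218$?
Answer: $\sqrt{20402 + i \sqrt{39}} \approx 142.84 + 0.022 i$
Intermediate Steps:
$z{\left(y \right)} = \sqrt{53 + y}$
$H = -3025$ ($H = -11243 + 8218 = -3025$)
$o = 3037$ ($o = 12 - -3025 = 12 + 3025 = 3037$)
$F = 17365 + i \sqrt{39}$ ($F = 17365 + \sqrt{53 - 92} = 17365 + \sqrt{-39} = 17365 + i \sqrt{39} \approx 17365.0 + 6.245 i$)
$\sqrt{o + F} = \sqrt{3037 + \left(17365 + i \sqrt{39}\right)} = \sqrt{20402 + i \sqrt{39}}$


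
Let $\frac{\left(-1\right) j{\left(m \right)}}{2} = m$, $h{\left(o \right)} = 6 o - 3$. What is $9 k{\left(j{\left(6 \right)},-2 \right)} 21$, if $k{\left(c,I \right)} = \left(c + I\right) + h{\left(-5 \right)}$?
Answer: $-8883$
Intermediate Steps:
$h{\left(o \right)} = -3 + 6 o$
$j{\left(m \right)} = - 2 m$
$k{\left(c,I \right)} = -33 + I + c$ ($k{\left(c,I \right)} = \left(c + I\right) + \left(-3 + 6 \left(-5\right)\right) = \left(I + c\right) - 33 = -33 + I + c$)
$9 k{\left(j{\left(6 \right)},-2 \right)} 21 = 9 \left(-33 - 2 - 12\right) 21 = 9 \left(-47\right) 21 = \left(-423\right) 21 = -8883$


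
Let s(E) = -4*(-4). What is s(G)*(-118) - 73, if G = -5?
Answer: -1961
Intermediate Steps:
s(E) = 16
s(G)*(-118) - 73 = 16*(-118) - 73 = -1888 - 73 = -1961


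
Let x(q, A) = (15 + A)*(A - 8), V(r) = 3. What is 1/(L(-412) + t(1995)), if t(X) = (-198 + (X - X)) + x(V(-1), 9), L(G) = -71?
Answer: -1/245 ≈ -0.0040816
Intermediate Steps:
x(q, A) = (-8 + A)*(15 + A) (x(q, A) = (15 + A)*(-8 + A) = (-8 + A)*(15 + A))
t(X) = -174 (t(X) = (-198 + (X - X)) + (-120 + 9² + 7*9) = (-198 + 0) + (-120 + 81 + 63) = -198 + 24 = -174)
1/(L(-412) + t(1995)) = 1/(-71 - 174) = 1/(-245) = -1/245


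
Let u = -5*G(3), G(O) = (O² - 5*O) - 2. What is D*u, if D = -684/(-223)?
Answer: 27360/223 ≈ 122.69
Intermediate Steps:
D = 684/223 (D = -684*(-1/223) = 684/223 ≈ 3.0673)
G(O) = -2 + O² - 5*O
u = 40 (u = -5*(-2 + 3² - 5*3) = -5*(-2 + 9 - 15) = -5*(-8) = 40)
D*u = (684/223)*40 = 27360/223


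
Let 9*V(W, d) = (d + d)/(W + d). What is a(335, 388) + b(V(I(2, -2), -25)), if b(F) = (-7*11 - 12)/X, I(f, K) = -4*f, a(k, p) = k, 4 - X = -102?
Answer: 35421/106 ≈ 334.16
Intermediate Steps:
X = 106 (X = 4 - 1*(-102) = 4 + 102 = 106)
V(W, d) = 2*d/(9*(W + d)) (V(W, d) = ((d + d)/(W + d))/9 = ((2*d)/(W + d))/9 = (2*d/(W + d))/9 = 2*d/(9*(W + d)))
b(F) = -89/106 (b(F) = (-7*11 - 12)/106 = (-77 - 12)*(1/106) = -89*1/106 = -89/106)
a(335, 388) + b(V(I(2, -2), -25)) = 335 - 89/106 = 35421/106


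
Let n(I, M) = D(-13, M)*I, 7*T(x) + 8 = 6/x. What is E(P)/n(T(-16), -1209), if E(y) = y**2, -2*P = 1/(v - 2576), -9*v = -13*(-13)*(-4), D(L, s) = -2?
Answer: 567/33942874288 ≈ 1.6705e-8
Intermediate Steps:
T(x) = -8/7 + 6/(7*x) (T(x) = -8/7 + (6/x)/7 = -8/7 + 6/(7*x))
v = 676/9 (v = -(-13*(-13))*(-4)/9 = -169*(-4)/9 = -1/9*(-676) = 676/9 ≈ 75.111)
n(I, M) = -2*I
P = 9/45016 (P = -1/(2*(676/9 - 2576)) = -1/(2*(-22508/9)) = -1/2*(-9/22508) = 9/45016 ≈ 0.00019993)
E(P)/n(T(-16), -1209) = (9/45016)**2/((-4*(3 - 4*(-16))/(7*(-16)))) = 81/(2026440256*((-4*(-1)*(3 + 64)/(7*16)))) = 81/(2026440256*((-4*(-1)*67/(7*16)))) = 81/(2026440256*((-2*(-67/56)))) = 81/(2026440256*(67/28)) = (81/2026440256)*(28/67) = 567/33942874288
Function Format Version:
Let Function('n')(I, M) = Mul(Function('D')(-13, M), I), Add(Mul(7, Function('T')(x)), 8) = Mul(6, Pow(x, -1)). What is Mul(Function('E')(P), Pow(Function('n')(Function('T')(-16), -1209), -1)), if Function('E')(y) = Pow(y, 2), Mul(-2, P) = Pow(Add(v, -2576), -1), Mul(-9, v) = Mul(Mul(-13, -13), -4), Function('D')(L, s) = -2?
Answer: Rational(567, 33942874288) ≈ 1.6705e-8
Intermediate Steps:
Function('T')(x) = Add(Rational(-8, 7), Mul(Rational(6, 7), Pow(x, -1))) (Function('T')(x) = Add(Rational(-8, 7), Mul(Rational(1, 7), Mul(6, Pow(x, -1)))) = Add(Rational(-8, 7), Mul(Rational(6, 7), Pow(x, -1))))
v = Rational(676, 9) (v = Mul(Rational(-1, 9), Mul(Mul(-13, -13), -4)) = Mul(Rational(-1, 9), Mul(169, -4)) = Mul(Rational(-1, 9), -676) = Rational(676, 9) ≈ 75.111)
Function('n')(I, M) = Mul(-2, I)
P = Rational(9, 45016) (P = Mul(Rational(-1, 2), Pow(Add(Rational(676, 9), -2576), -1)) = Mul(Rational(-1, 2), Pow(Rational(-22508, 9), -1)) = Mul(Rational(-1, 2), Rational(-9, 22508)) = Rational(9, 45016) ≈ 0.00019993)
Mul(Function('E')(P), Pow(Function('n')(Function('T')(-16), -1209), -1)) = Mul(Pow(Rational(9, 45016), 2), Pow(Mul(-2, Mul(Rational(2, 7), Pow(-16, -1), Add(3, Mul(-4, -16)))), -1)) = Mul(Rational(81, 2026440256), Pow(Mul(-2, Mul(Rational(2, 7), Rational(-1, 16), Add(3, 64))), -1)) = Mul(Rational(81, 2026440256), Pow(Mul(-2, Mul(Rational(2, 7), Rational(-1, 16), 67)), -1)) = Mul(Rational(81, 2026440256), Pow(Mul(-2, Rational(-67, 56)), -1)) = Mul(Rational(81, 2026440256), Pow(Rational(67, 28), -1)) = Mul(Rational(81, 2026440256), Rational(28, 67)) = Rational(567, 33942874288)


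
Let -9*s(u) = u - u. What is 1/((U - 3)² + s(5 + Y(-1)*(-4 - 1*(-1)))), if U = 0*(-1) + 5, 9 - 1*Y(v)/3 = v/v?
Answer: ¼ ≈ 0.25000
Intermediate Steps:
Y(v) = 24 (Y(v) = 27 - 3*v/v = 27 - 3*1 = 27 - 3 = 24)
U = 5 (U = 0 + 5 = 5)
s(u) = 0 (s(u) = -(u - u)/9 = -⅑*0 = 0)
1/((U - 3)² + s(5 + Y(-1)*(-4 - 1*(-1)))) = 1/((5 - 3)² + 0) = 1/(2² + 0) = 1/(4 + 0) = 1/4 = ¼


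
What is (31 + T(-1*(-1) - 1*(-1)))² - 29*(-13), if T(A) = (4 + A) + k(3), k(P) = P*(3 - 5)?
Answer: 1338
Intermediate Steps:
k(P) = -2*P (k(P) = P*(-2) = -2*P)
T(A) = -2 + A (T(A) = (4 + A) - 2*3 = (4 + A) - 6 = -2 + A)
(31 + T(-1*(-1) - 1*(-1)))² - 29*(-13) = (31 + (-2 + (-1*(-1) - 1*(-1))))² - 29*(-13) = (31 + (-2 + (1 + 1)))² - 1*(-377) = (31 + (-2 + 2))² + 377 = (31 + 0)² + 377 = 31² + 377 = 961 + 377 = 1338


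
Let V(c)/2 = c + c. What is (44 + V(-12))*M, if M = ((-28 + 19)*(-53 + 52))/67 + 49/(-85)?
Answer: 10072/5695 ≈ 1.7686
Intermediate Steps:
V(c) = 4*c (V(c) = 2*(c + c) = 2*(2*c) = 4*c)
M = -2518/5695 (M = -9*(-1)*(1/67) + 49*(-1/85) = 9*(1/67) - 49/85 = 9/67 - 49/85 = -2518/5695 ≈ -0.44214)
(44 + V(-12))*M = (44 + 4*(-12))*(-2518/5695) = (44 - 48)*(-2518/5695) = -4*(-2518/5695) = 10072/5695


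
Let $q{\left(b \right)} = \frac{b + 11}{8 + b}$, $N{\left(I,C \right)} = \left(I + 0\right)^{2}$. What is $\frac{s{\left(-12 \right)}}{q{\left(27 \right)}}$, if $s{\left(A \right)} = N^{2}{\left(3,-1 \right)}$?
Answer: $\frac{2835}{38} \approx 74.605$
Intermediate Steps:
$N{\left(I,C \right)} = I^{2}$
$q{\left(b \right)} = \frac{11 + b}{8 + b}$
$s{\left(A \right)} = 81$ ($s{\left(A \right)} = \left(3^{2}\right)^{2} = 9^{2} = 81$)
$\frac{s{\left(-12 \right)}}{q{\left(27 \right)}} = \frac{81}{\frac{1}{8 + 27} \left(11 + 27\right)} = \frac{81}{\frac{1}{35} \cdot 38} = \frac{81}{\frac{38}{35}} = 81 \cdot \frac{35}{38} = \frac{2835}{38}$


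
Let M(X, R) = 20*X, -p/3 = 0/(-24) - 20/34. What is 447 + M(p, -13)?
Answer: 8199/17 ≈ 482.29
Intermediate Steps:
p = 30/17 (p = -3*(0/(-24) - 20/34) = -3*(0*(-1/24) - 20*1/34) = -3*(0 - 10/17) = -3*(-10/17) = 30/17 ≈ 1.7647)
447 + M(p, -13) = 447 + 20*(30/17) = 447 + 600/17 = 8199/17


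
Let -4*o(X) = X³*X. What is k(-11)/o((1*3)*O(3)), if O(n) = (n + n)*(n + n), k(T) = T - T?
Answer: 0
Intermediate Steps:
k(T) = 0
O(n) = 4*n² (O(n) = (2*n)*(2*n) = 4*n²)
o(X) = -X⁴/4 (o(X) = -X³*X/4 = -X⁴/4)
k(-11)/o((1*3)*O(3)) = 0/((-((1*3)*(4*3²))⁴/4)) = 0/((-(3*(4*9))⁴/4)) = 0/((-(3*36)⁴/4)) = 0/((-¼*108⁴)) = 0/((-¼*136048896)) = 0/(-34012224) = 0*(-1/34012224) = 0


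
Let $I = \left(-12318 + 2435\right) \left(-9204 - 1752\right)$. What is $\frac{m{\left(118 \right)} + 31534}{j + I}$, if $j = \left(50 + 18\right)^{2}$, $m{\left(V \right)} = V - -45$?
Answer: $\frac{31697}{108282772} \approx 0.00029272$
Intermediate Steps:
$I = 108278148$ ($I = \left(-9883\right) \left(-10956\right) = 108278148$)
$m{\left(V \right)} = 45 + V$ ($m{\left(V \right)} = V + 45 = 45 + V$)
$j = 4624$ ($j = 68^{2} = 4624$)
$\frac{m{\left(118 \right)} + 31534}{j + I} = \frac{\left(45 + 118\right) + 31534}{4624 + 108278148} = \frac{163 + 31534}{108282772} = 31697 \cdot \frac{1}{108282772} = \frac{31697}{108282772}$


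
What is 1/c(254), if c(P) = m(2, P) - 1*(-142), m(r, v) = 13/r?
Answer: 2/297 ≈ 0.0067340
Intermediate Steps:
c(P) = 297/2 (c(P) = 13/2 - 1*(-142) = 13*(1/2) + 142 = 13/2 + 142 = 297/2)
1/c(254) = 1/(297/2) = 2/297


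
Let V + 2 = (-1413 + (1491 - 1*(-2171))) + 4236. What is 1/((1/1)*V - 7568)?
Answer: -1/1085 ≈ -0.00092166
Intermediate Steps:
V = 6483 (V = -2 + ((-1413 + (1491 - 1*(-2171))) + 4236) = -2 + ((-1413 + (1491 + 2171)) + 4236) = -2 + ((-1413 + 3662) + 4236) = -2 + (2249 + 4236) = -2 + 6485 = 6483)
1/((1/1)*V - 7568) = 1/((1/1)*6483 - 7568) = 1/((1*1)*6483 - 7568) = 1/(1*6483 - 7568) = 1/(6483 - 7568) = 1/(-1085) = -1/1085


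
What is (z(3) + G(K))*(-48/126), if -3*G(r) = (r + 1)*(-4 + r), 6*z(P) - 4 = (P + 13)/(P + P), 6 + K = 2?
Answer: 496/189 ≈ 2.6243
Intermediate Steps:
K = -4 (K = -6 + 2 = -4)
z(P) = ⅔ + (13 + P)/(12*P) (z(P) = ⅔ + ((P + 13)/(P + P))/6 = ⅔ + ((13 + P)/((2*P)))/6 = ⅔ + ((13 + P)*(1/(2*P)))/6 = ⅔ + ((13 + P)/(2*P))/6 = ⅔ + (13 + P)/(12*P))
G(r) = -(1 + r)*(-4 + r)/3 (G(r) = -(r + 1)*(-4 + r)/3 = -(1 + r)*(-4 + r)/3)
(z(3) + G(K))*(-48/126) = ((1/12)*(13 + 9*3)/3 + (4/3 - 4 - ⅓*(-4)²))*(-48/126) = ((1/12)*(⅓)*(13 + 27) + (4/3 - 4 - ⅓*16))*(-48*1/126) = ((1/12)*(⅓)*40 + (4/3 - 4 - 16/3))*(-8/21) = (10/9 - 8)*(-8/21) = -62/9*(-8/21) = 496/189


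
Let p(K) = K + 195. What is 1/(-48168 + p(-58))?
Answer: -1/48031 ≈ -2.0820e-5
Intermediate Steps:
p(K) = 195 + K
1/(-48168 + p(-58)) = 1/(-48168 + (195 - 58)) = 1/(-48168 + 137) = 1/(-48031) = -1/48031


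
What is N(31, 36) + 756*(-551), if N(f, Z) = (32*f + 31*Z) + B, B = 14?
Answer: -414434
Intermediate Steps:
N(f, Z) = 14 + 31*Z + 32*f (N(f, Z) = (32*f + 31*Z) + 14 = (31*Z + 32*f) + 14 = 14 + 31*Z + 32*f)
N(31, 36) + 756*(-551) = (14 + 31*36 + 32*31) + 756*(-551) = (14 + 1116 + 992) - 416556 = 2122 - 416556 = -414434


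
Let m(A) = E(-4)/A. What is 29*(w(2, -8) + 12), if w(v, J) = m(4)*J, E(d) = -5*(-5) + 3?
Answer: -1276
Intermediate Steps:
E(d) = 28 (E(d) = 25 + 3 = 28)
m(A) = 28/A
w(v, J) = 7*J (w(v, J) = (28/4)*J = (28*(¼))*J = 7*J)
29*(w(2, -8) + 12) = 29*(7*(-8) + 12) = 29*(-56 + 12) = 29*(-44) = -1276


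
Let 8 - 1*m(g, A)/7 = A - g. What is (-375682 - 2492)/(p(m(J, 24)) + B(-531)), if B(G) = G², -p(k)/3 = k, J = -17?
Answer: -63029/47109 ≈ -1.3379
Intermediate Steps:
m(g, A) = 56 - 7*A + 7*g (m(g, A) = 56 - 7*(A - g) = 56 + (-7*A + 7*g) = 56 - 7*A + 7*g)
p(k) = -3*k
(-375682 - 2492)/(p(m(J, 24)) + B(-531)) = (-375682 - 2492)/(-3*(56 - 7*24 + 7*(-17)) + (-531)²) = -378174/(-3*(56 - 168 - 119) + 281961) = -378174/(-3*(-231) + 281961) = -378174/(693 + 281961) = -378174/282654 = -378174*1/282654 = -63029/47109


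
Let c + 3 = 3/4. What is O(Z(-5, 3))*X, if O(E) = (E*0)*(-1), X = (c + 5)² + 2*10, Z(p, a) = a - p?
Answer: 0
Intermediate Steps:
c = -9/4 (c = -3 + 3/4 = -3 + 3*(¼) = -3 + ¾ = -9/4 ≈ -2.2500)
X = 441/16 (X = (-9/4 + 5)² + 2*10 = (11/4)² + 20 = 121/16 + 20 = 441/16 ≈ 27.563)
O(E) = 0 (O(E) = 0*(-1) = 0)
O(Z(-5, 3))*X = 0*(441/16) = 0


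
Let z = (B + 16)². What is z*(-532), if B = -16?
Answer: 0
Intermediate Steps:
z = 0 (z = (-16 + 16)² = 0² = 0)
z*(-532) = 0*(-532) = 0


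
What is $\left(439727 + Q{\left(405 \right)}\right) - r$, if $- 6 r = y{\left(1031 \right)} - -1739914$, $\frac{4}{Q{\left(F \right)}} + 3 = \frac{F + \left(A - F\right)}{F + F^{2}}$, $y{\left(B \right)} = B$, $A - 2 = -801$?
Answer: $\frac{721254490001}{988178} \approx 7.2988 \cdot 10^{5}$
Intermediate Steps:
$A = -799$ ($A = 2 - 801 = -799$)
$Q{\left(F \right)} = \frac{4}{-3 - \frac{799}{F + F^{2}}}$ ($Q{\left(F \right)} = \frac{4}{-3 + \frac{F - \left(799 + F\right)}{F + F^{2}}} = \frac{4}{-3 - \frac{799}{F + F^{2}}}$)
$r = - \frac{580315}{2}$ ($r = - \frac{1031 - -1739914}{6} = - \frac{1031 + 1739914}{6} = \left(- \frac{1}{6}\right) 1740945 = - \frac{580315}{2} \approx -2.9016 \cdot 10^{5}$)
$\left(439727 + Q{\left(405 \right)}\right) - r = \left(439727 - \frac{1620 \left(1 + 405\right)}{799 + 3 \cdot 405 + 3 \cdot 405^{2}}\right) - - \frac{580315}{2} = \left(439727 - 1620 \frac{1}{799 + 1215 + 3 \cdot 164025} \cdot 406\right) + \frac{580315}{2} = \left(439727 - 1620 \frac{1}{799 + 1215 + 492075} \cdot 406\right) + \frac{580315}{2} = \left(439727 - 1620 \cdot \frac{1}{494089} \cdot 406\right) + \frac{580315}{2} = \left(439727 - \frac{657720}{494089}\right) + \frac{580315}{2} = \frac{217263615983}{494089} + \frac{580315}{2} = \frac{721254490001}{988178}$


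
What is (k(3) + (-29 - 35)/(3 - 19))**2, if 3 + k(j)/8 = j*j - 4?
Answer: 400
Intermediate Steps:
k(j) = -56 + 8*j**2 (k(j) = -24 + 8*(j*j - 4) = -24 + 8*(j**2 - 4) = -24 + 8*(-4 + j**2) = -24 + (-32 + 8*j**2) = -56 + 8*j**2)
(k(3) + (-29 - 35)/(3 - 19))**2 = ((-56 + 8*3**2) + (-29 - 35)/(3 - 19))**2 = ((-56 + 8*9) - 64/(-16))**2 = ((-56 + 72) - 64*(-1/16))**2 = (16 + 4)**2 = 20**2 = 400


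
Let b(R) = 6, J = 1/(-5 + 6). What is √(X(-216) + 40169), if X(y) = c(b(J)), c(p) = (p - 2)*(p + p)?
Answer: √40217 ≈ 200.54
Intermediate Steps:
J = 1 (J = 1/1 = 1)
c(p) = 2*p*(-2 + p) (c(p) = (-2 + p)*(2*p) = 2*p*(-2 + p))
X(y) = 48 (X(y) = 2*6*(-2 + 6) = 2*6*4 = 48)
√(X(-216) + 40169) = √(48 + 40169) = √40217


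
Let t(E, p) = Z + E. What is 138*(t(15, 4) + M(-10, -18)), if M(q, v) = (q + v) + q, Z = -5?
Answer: -3864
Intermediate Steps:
t(E, p) = -5 + E
M(q, v) = v + 2*q
138*(t(15, 4) + M(-10, -18)) = 138*((-5 + 15) + (-18 + 2*(-10))) = 138*(10 + (-18 - 20)) = 138*(10 - 38) = 138*(-28) = -3864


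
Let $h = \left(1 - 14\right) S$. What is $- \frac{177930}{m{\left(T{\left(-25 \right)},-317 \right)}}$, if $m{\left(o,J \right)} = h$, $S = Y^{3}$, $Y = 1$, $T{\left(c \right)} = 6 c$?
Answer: $\frac{177930}{13} \approx 13687.0$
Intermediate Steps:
$S = 1$ ($S = 1^{3} = 1$)
$h = -13$ ($h = \left(1 - 14\right) 1 = \left(-13\right) 1 = -13$)
$m{\left(o,J \right)} = -13$
$- \frac{177930}{m{\left(T{\left(-25 \right)},-317 \right)}} = - \frac{177930}{-13} = \left(-177930\right) \left(- \frac{1}{13}\right) = \frac{177930}{13}$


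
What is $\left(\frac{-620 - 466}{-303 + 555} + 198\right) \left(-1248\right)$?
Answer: $- \frac{1692080}{7} \approx -2.4173 \cdot 10^{5}$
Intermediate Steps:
$\left(\frac{-620 - 466}{-303 + 555} + 198\right) \left(-1248\right) = \left(- \frac{1086}{252} + 198\right) \left(-1248\right) = \left(\left(-1086\right) \frac{1}{252} + 198\right) \left(-1248\right) = \left(- \frac{181}{42} + 198\right) \left(-1248\right) = \frac{8135}{42} \left(-1248\right) = - \frac{1692080}{7}$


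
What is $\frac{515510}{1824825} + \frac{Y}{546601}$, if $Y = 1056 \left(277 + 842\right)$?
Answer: $\frac{44329241642}{18135475815} \approx 2.4443$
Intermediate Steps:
$Y = 1181664$ ($Y = 1056 \cdot 1119 = 1181664$)
$\frac{515510}{1824825} + \frac{Y}{546601} = \frac{515510}{1824825} + \frac{1181664}{546601} = 515510 \cdot \frac{1}{1824825} + 1181664 \cdot \frac{1}{546601} = \frac{103102}{364965} + \frac{107424}{49691} = \frac{44329241642}{18135475815}$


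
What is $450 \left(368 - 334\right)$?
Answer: $15300$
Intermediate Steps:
$450 \left(368 - 334\right) = 450 \cdot 34 = 15300$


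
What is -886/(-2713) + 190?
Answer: 516356/2713 ≈ 190.33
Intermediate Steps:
-886/(-2713) + 190 = -886*(-1/2713) + 190 = 886/2713 + 190 = 516356/2713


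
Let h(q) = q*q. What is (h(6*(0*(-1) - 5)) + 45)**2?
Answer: 893025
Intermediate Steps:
h(q) = q**2
(h(6*(0*(-1) - 5)) + 45)**2 = ((6*(0*(-1) - 5))**2 + 45)**2 = ((6*(0 - 5))**2 + 45)**2 = ((6*(-5))**2 + 45)**2 = ((-30)**2 + 45)**2 = (900 + 45)**2 = 945**2 = 893025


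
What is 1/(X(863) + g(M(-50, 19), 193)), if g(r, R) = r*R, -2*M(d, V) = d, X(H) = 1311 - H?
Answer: 1/5273 ≈ 0.00018965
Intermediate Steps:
M(d, V) = -d/2
g(r, R) = R*r
1/(X(863) + g(M(-50, 19), 193)) = 1/((1311 - 1*863) + 193*(-½*(-50))) = 1/((1311 - 863) + 193*25) = 1/(448 + 4825) = 1/5273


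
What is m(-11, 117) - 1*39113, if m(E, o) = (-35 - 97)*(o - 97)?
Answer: -41753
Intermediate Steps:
m(E, o) = 12804 - 132*o (m(E, o) = -132*(-97 + o) = 12804 - 132*o)
m(-11, 117) - 1*39113 = (12804 - 132*117) - 1*39113 = (12804 - 15444) - 39113 = -2640 - 39113 = -41753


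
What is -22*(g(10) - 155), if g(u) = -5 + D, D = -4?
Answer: 3608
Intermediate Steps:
g(u) = -9 (g(u) = -5 - 4 = -9)
-22*(g(10) - 155) = -22*(-9 - 155) = -22*(-164) = 3608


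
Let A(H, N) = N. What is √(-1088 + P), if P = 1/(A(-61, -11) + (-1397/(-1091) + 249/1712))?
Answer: 4*I*√21747116408062521/17882389 ≈ 32.986*I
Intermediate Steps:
P = -1867792/17882389 (P = 1/(-11 + (-1397/(-1091) + 249/1712)) = 1/(-11 + (-1397*(-1/1091) + 249*(1/1712))) = 1/(-11 + (1397/1091 + 249/1712)) = 1/(-11 + 2663323/1867792) = 1/(-17882389/1867792) = -1867792/17882389 ≈ -0.10445)
√(-1088 + P) = √(-1088 - 1867792/17882389) = √(-19457907024/17882389) = 4*I*√21747116408062521/17882389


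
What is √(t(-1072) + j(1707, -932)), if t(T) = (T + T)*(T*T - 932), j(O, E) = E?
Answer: 2*I*√615463305 ≈ 49617.0*I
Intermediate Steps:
t(T) = 2*T*(-932 + T²) (t(T) = (2*T)*(T² - 932) = (2*T)*(-932 + T²) = 2*T*(-932 + T²))
√(t(-1072) + j(1707, -932)) = √(2*(-1072)*(-932 + (-1072)²) - 932) = √(2*(-1072)*(-932 + 1149184) - 932) = √(2*(-1072)*1148252 - 932) = √(-2461852288 - 932) = √(-2461853220) = 2*I*√615463305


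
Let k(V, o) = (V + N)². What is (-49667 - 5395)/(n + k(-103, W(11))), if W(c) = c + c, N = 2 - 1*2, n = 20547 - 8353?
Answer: -18354/7601 ≈ -2.4147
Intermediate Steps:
n = 12194
N = 0 (N = 2 - 2 = 0)
W(c) = 2*c
k(V, o) = V² (k(V, o) = (V + 0)² = V²)
(-49667 - 5395)/(n + k(-103, W(11))) = (-49667 - 5395)/(12194 + (-103)²) = -55062/(12194 + 10609) = -55062/22803 = -55062*1/22803 = -18354/7601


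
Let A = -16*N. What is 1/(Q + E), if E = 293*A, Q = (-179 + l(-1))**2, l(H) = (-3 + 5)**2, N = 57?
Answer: -1/236591 ≈ -4.2267e-6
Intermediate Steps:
l(H) = 4 (l(H) = 2**2 = 4)
A = -912 (A = -16*57 = -912)
Q = 30625 (Q = (-179 + 4)**2 = (-175)**2 = 30625)
E = -267216 (E = 293*(-912) = -267216)
1/(Q + E) = 1/(30625 - 267216) = 1/(-236591) = -1/236591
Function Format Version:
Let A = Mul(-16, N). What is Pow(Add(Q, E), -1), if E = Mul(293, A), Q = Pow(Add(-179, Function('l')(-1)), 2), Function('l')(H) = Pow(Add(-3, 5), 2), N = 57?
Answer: Rational(-1, 236591) ≈ -4.2267e-6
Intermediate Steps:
Function('l')(H) = 4 (Function('l')(H) = Pow(2, 2) = 4)
A = -912 (A = Mul(-16, 57) = -912)
Q = 30625 (Q = Pow(Add(-179, 4), 2) = Pow(-175, 2) = 30625)
E = -267216 (E = Mul(293, -912) = -267216)
Pow(Add(Q, E), -1) = Pow(Add(30625, -267216), -1) = Pow(-236591, -1) = Rational(-1, 236591)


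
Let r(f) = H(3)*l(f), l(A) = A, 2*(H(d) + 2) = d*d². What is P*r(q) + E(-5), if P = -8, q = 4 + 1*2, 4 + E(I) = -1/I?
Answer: -2779/5 ≈ -555.80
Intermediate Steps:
E(I) = -4 - 1/I
q = 6 (q = 4 + 2 = 6)
H(d) = -2 + d³/2 (H(d) = -2 + (d*d²)/2 = -2 + d³/2)
r(f) = 23*f/2 (r(f) = (-2 + (½)*3³)*f = (-2 + (½)*27)*f = (-2 + 27/2)*f = 23*f/2)
P*r(q) + E(-5) = -92*6 + (-4 - 1/(-5)) = -8*69 + (-4 - 1*(-⅕)) = -552 + (-4 + ⅕) = -552 - 19/5 = -2779/5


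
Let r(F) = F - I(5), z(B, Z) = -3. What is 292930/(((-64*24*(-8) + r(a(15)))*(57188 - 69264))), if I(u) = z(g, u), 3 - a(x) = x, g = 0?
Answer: -146465/74140602 ≈ -0.0019755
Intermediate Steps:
a(x) = 3 - x
I(u) = -3
r(F) = 3 + F (r(F) = F - 1*(-3) = F + 3 = 3 + F)
292930/(((-64*24*(-8) + r(a(15)))*(57188 - 69264))) = 292930/(((-64*24*(-8) + (3 + (3 - 1*15)))*(57188 - 69264))) = 292930/(((-1536*(-8) + (3 + (3 - 15)))*(-12076))) = 292930/(((12288 + (3 - 12))*(-12076))) = 292930/(((12288 - 9)*(-12076))) = 292930/((12279*(-12076))) = 292930/(-148281204) = 292930*(-1/148281204) = -146465/74140602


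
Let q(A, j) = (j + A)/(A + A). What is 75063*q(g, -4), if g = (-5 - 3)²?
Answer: 1125945/32 ≈ 35186.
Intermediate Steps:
g = 64 (g = (-8)² = 64)
q(A, j) = (A + j)/(2*A) (q(A, j) = (A + j)/((2*A)) = (A + j)*(1/(2*A)) = (A + j)/(2*A))
75063*q(g, -4) = 75063*((½)*(64 - 4)/64) = 75063*((½)*(1/64)*60) = 75063*(15/32) = 1125945/32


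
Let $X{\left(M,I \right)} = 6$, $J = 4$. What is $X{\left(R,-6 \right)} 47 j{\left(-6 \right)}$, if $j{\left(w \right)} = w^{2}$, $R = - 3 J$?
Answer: $10152$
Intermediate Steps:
$R = -12$ ($R = \left(-3\right) 4 = -12$)
$X{\left(R,-6 \right)} 47 j{\left(-6 \right)} = 6 \cdot 47 \left(-6\right)^{2} = 282 \cdot 36 = 10152$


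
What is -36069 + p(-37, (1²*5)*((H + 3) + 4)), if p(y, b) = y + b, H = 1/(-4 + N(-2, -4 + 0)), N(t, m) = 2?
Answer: -72147/2 ≈ -36074.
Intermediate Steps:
H = -½ (H = 1/(-4 + 2) = 1/(-2) = -½ ≈ -0.50000)
p(y, b) = b + y
-36069 + p(-37, (1²*5)*((H + 3) + 4)) = -36069 + ((1²*5)*((-½ + 3) + 4) - 37) = -36069 + ((1*5)*(5/2 + 4) - 37) = -36069 + (5*(13/2) - 37) = -36069 + (65/2 - 37) = -36069 - 9/2 = -72147/2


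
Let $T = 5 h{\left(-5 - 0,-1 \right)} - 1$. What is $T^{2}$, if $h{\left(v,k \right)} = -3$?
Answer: $256$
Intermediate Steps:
$T = -16$ ($T = 5 \left(-3\right) - 1 = -15 - 1 = -16$)
$T^{2} = \left(-16\right)^{2} = 256$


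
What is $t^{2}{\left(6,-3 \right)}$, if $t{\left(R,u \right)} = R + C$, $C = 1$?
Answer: $49$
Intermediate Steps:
$t{\left(R,u \right)} = 1 + R$ ($t{\left(R,u \right)} = R + 1 = 1 + R$)
$t^{2}{\left(6,-3 \right)} = \left(1 + 6\right)^{2} = 7^{2} = 49$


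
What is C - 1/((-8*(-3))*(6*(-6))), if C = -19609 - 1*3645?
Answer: -20091455/864 ≈ -23254.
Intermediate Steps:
C = -23254 (C = -19609 - 3645 = -23254)
C - 1/((-8*(-3))*(6*(-6))) = -23254 - 1/((-8*(-3))*(6*(-6))) = -23254 - 1/(24*(-36)) = -23254 - 1/(-864) = -23254 - 1*(-1/864) = -23254 + 1/864 = -20091455/864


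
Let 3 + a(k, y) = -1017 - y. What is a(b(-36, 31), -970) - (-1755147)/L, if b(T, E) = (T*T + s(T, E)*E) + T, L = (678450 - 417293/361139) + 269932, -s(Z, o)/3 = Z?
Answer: -5497004485939/114165769935 ≈ -48.149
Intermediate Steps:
s(Z, o) = -3*Z
L = 342497309805/361139 (L = (678450 - 417293*1/361139) + 269932 = (678450 - 417293/361139) + 269932 = 245014337257/361139 + 269932 = 342497309805/361139 ≈ 9.4838e+5)
b(T, E) = T + T² - 3*E*T (b(T, E) = (T*T + (-3*T)*E) + T = (T² - 3*E*T) + T = T + T² - 3*E*T)
a(k, y) = -1020 - y (a(k, y) = -3 + (-1017 - y) = -1020 - y)
a(b(-36, 31), -970) - (-1755147)/L = (-1020 - 1*(-970)) - (-1755147)/342497309805/361139 = (-1020 + 970) - (-1755147)*361139/342497309805 = -50 - 1*(-211284010811/114165769935) = -50 + 211284010811/114165769935 = -5497004485939/114165769935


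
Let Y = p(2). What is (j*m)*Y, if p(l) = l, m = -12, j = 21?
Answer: -504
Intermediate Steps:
Y = 2
(j*m)*Y = (21*(-12))*2 = -252*2 = -504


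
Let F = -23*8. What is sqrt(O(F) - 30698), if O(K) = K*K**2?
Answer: 3*I*sqrt(695578) ≈ 2502.0*I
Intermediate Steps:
F = -184
O(K) = K**3
sqrt(O(F) - 30698) = sqrt((-184)**3 - 30698) = sqrt(-6229504 - 30698) = sqrt(-6260202) = 3*I*sqrt(695578)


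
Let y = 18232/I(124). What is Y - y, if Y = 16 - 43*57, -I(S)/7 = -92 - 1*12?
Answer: -223864/91 ≈ -2460.0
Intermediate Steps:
I(S) = 728 (I(S) = -7*(-92 - 1*12) = -7*(-92 - 12) = -7*(-104) = 728)
y = 2279/91 (y = 18232/728 = 18232*(1/728) = 2279/91 ≈ 25.044)
Y = -2435 (Y = 16 - 2451 = -2435)
Y - y = -2435 - 1*2279/91 = -2435 - 2279/91 = -223864/91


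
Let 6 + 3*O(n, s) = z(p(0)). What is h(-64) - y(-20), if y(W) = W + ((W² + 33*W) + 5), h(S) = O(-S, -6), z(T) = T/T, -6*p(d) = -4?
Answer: 820/3 ≈ 273.33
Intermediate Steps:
p(d) = ⅔ (p(d) = -⅙*(-4) = ⅔)
z(T) = 1
O(n, s) = -5/3 (O(n, s) = -2 + (⅓)*1 = -2 + ⅓ = -5/3)
h(S) = -5/3
y(W) = 5 + W² + 34*W (y(W) = W + (5 + W² + 33*W) = 5 + W² + 34*W)
h(-64) - y(-20) = -5/3 - (5 + (-20)² + 34*(-20)) = -5/3 - (5 + 400 - 680) = -5/3 - 1*(-275) = -5/3 + 275 = 820/3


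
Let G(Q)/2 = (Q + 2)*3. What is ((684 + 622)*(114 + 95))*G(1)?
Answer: 4913172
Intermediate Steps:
G(Q) = 12 + 6*Q (G(Q) = 2*((Q + 2)*3) = 2*((2 + Q)*3) = 2*(6 + 3*Q) = 12 + 6*Q)
((684 + 622)*(114 + 95))*G(1) = ((684 + 622)*(114 + 95))*(12 + 6*1) = (1306*209)*(12 + 6) = 272954*18 = 4913172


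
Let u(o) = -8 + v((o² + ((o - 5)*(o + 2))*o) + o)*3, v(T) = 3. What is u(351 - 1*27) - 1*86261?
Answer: -86260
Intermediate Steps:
u(o) = 1 (u(o) = -8 + 3*3 = -8 + 9 = 1)
u(351 - 1*27) - 1*86261 = 1 - 1*86261 = 1 - 86261 = -86260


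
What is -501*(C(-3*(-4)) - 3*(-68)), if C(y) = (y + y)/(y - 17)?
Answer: -498996/5 ≈ -99799.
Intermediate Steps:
C(y) = 2*y/(-17 + y) (C(y) = (2*y)/(-17 + y) = 2*y/(-17 + y))
-501*(C(-3*(-4)) - 3*(-68)) = -501*(2*(-3*(-4))/(-17 - 3*(-4)) - 3*(-68)) = -501*(2*12/(-17 + 12) + 204) = -501*(2*12/(-5) + 204) = -501*(2*12*(-⅕) + 204) = -501*(-24/5 + 204) = -501*996/5 = -498996/5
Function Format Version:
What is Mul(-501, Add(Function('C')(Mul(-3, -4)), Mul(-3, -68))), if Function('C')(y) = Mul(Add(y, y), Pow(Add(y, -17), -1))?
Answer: Rational(-498996, 5) ≈ -99799.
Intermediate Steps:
Function('C')(y) = Mul(2, y, Pow(Add(-17, y), -1)) (Function('C')(y) = Mul(Mul(2, y), Pow(Add(-17, y), -1)) = Mul(2, y, Pow(Add(-17, y), -1)))
Mul(-501, Add(Function('C')(Mul(-3, -4)), Mul(-3, -68))) = Mul(-501, Add(Mul(2, Mul(-3, -4), Pow(Add(-17, Mul(-3, -4)), -1)), Mul(-3, -68))) = Mul(-501, Add(Mul(2, 12, Pow(Add(-17, 12), -1)), 204)) = Mul(-501, Add(Mul(2, 12, Pow(-5, -1)), 204)) = Mul(-501, Add(Mul(2, 12, Rational(-1, 5)), 204)) = Mul(-501, Add(Rational(-24, 5), 204)) = Mul(-501, Rational(996, 5)) = Rational(-498996, 5)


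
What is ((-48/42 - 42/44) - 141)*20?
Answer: -220370/77 ≈ -2861.9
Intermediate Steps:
((-48/42 - 42/44) - 141)*20 = ((-48*1/42 - 42*1/44) - 141)*20 = ((-8/7 - 21/22) - 141)*20 = (-323/154 - 141)*20 = -22037/154*20 = -220370/77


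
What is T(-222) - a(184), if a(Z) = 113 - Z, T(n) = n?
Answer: -151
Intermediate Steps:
T(-222) - a(184) = -222 - (113 - 1*184) = -222 - (113 - 184) = -222 - 1*(-71) = -222 + 71 = -151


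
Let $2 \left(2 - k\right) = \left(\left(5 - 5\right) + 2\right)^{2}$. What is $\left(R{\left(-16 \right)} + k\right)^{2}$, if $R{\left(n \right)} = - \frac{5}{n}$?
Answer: $\frac{25}{256} \approx 0.097656$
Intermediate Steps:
$k = 0$ ($k = 2 - \frac{\left(\left(5 - 5\right) + 2\right)^{2}}{2} = 2 - \frac{\left(0 + 2\right)^{2}}{2} = 2 - \frac{2^{2}}{2} = 2 - 2 = 0$)
$\left(R{\left(-16 \right)} + k\right)^{2} = \left(- \frac{5}{-16} + 0\right)^{2} = \left(\left(-5\right) \left(- \frac{1}{16}\right) + 0\right)^{2} = \left(\frac{5}{16} + 0\right)^{2} = \left(\frac{5}{16}\right)^{2} = \frac{25}{256}$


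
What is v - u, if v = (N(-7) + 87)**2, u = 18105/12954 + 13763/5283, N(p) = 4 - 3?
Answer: 10386162941/1341882 ≈ 7740.0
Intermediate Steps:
N(p) = 1
u = 5371267/1341882 (u = 18105*(1/12954) + 13763*(1/5283) = 355/254 + 13763/5283 = 5371267/1341882 ≈ 4.0028)
v = 7744 (v = (1 + 87)**2 = 88**2 = 7744)
v - u = 7744 - 1*5371267/1341882 = 7744 - 5371267/1341882 = 10386162941/1341882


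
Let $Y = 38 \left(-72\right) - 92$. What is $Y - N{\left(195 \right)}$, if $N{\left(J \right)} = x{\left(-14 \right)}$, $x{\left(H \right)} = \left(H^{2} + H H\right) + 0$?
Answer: $-3220$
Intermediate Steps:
$Y = -2828$ ($Y = -2736 - 92 = -2828$)
$x{\left(H \right)} = 2 H^{2}$ ($x{\left(H \right)} = \left(H^{2} + H^{2}\right) + 0 = 2 H^{2} + 0 = 2 H^{2}$)
$N{\left(J \right)} = 392$ ($N{\left(J \right)} = 2 \left(-14\right)^{2} = 2 \cdot 196 = 392$)
$Y - N{\left(195 \right)} = -2828 - 392 = -3220$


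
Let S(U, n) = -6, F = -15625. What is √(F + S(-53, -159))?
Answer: 7*I*√319 ≈ 125.02*I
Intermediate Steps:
√(F + S(-53, -159)) = √(-15625 - 6) = √(-15631) = 7*I*√319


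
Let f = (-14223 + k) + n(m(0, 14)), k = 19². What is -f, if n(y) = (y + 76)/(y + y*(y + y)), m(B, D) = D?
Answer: 2813941/203 ≈ 13862.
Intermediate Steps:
k = 361
n(y) = (76 + y)/(y + 2*y²) (n(y) = (76 + y)/(y + y*(2*y)) = (76 + y)/(y + 2*y²))
f = -2813941/203 (f = (-14223 + 361) + (76 + 14)/(14*(1 + 2*14)) = -13862 + (1/14)*90/(1 + 28) = -13862 + (1/14)*90/29 = -13862 + (1/14)*(1/29)*90 = -13862 + 45/203 = -2813941/203 ≈ -13862.)
-f = -1*(-2813941/203) = 2813941/203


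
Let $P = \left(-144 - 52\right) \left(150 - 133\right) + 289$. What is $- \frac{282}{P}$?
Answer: $\frac{282}{3043} \approx 0.092672$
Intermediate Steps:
$P = -3043$ ($P = \left(-196\right) 17 + 289 = -3332 + 289 = -3043$)
$- \frac{282}{P} = - \frac{282}{-3043} = \left(-282\right) \left(- \frac{1}{3043}\right) = \frac{282}{3043}$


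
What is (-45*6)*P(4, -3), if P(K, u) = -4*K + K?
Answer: 3240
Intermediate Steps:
P(K, u) = -3*K
(-45*6)*P(4, -3) = (-45*6)*(-3*4) = -270*(-12) = 3240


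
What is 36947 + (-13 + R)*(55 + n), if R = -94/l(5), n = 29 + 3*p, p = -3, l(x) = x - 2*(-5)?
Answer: 35502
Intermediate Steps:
l(x) = 10 + x (l(x) = x + 10 = 10 + x)
n = 20 (n = 29 + 3*(-3) = 29 - 9 = 20)
R = -94/15 (R = -94/(10 + 5) = -94/15 ≈ -6.2667)
36947 + (-13 + R)*(55 + n) = 36947 + (-13 - 94/15)*(55 + 20) = 36947 - 289/15*75 = 36947 - 1445 = 35502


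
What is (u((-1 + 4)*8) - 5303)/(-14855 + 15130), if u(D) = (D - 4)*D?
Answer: -4823/275 ≈ -17.538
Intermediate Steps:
u(D) = D*(-4 + D) (u(D) = (-4 + D)*D = D*(-4 + D))
(u((-1 + 4)*8) - 5303)/(-14855 + 15130) = (((-1 + 4)*8)*(-4 + (-1 + 4)*8) - 5303)/(-14855 + 15130) = ((3*8)*(-4 + 3*8) - 5303)/275 = (24*(-4 + 24) - 5303)*(1/275) = (24*20 - 5303)*(1/275) = (480 - 5303)*(1/275) = -4823*1/275 = -4823/275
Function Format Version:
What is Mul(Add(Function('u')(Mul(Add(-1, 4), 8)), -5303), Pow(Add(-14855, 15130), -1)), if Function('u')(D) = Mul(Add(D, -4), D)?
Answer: Rational(-4823, 275) ≈ -17.538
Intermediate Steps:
Function('u')(D) = Mul(D, Add(-4, D)) (Function('u')(D) = Mul(Add(-4, D), D) = Mul(D, Add(-4, D)))
Mul(Add(Function('u')(Mul(Add(-1, 4), 8)), -5303), Pow(Add(-14855, 15130), -1)) = Mul(Add(Mul(Mul(Add(-1, 4), 8), Add(-4, Mul(Add(-1, 4), 8))), -5303), Pow(Add(-14855, 15130), -1)) = Mul(Add(Mul(Mul(3, 8), Add(-4, Mul(3, 8))), -5303), Pow(275, -1)) = Mul(Add(Mul(24, Add(-4, 24)), -5303), Rational(1, 275)) = Mul(Add(Mul(24, 20), -5303), Rational(1, 275)) = Mul(Add(480, -5303), Rational(1, 275)) = Mul(-4823, Rational(1, 275)) = Rational(-4823, 275)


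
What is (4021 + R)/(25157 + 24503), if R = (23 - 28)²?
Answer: 2023/24830 ≈ 0.081474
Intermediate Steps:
R = 25 (R = (-5)² = 25)
(4021 + R)/(25157 + 24503) = (4021 + 25)/(25157 + 24503) = 4046/49660 = 4046*(1/49660) = 2023/24830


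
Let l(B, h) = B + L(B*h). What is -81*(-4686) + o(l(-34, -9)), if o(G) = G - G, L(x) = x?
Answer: 379566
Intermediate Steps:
l(B, h) = B + B*h
o(G) = 0
-81*(-4686) + o(l(-34, -9)) = -81*(-4686) + 0 = 379566 + 0 = 379566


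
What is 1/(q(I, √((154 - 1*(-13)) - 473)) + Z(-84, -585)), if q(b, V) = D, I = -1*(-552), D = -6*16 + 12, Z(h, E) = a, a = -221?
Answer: -1/305 ≈ -0.0032787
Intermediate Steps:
Z(h, E) = -221
D = -84 (D = -96 + 12 = -84)
I = 552
q(b, V) = -84
1/(q(I, √((154 - 1*(-13)) - 473)) + Z(-84, -585)) = 1/(-84 - 221) = 1/(-305) = -1/305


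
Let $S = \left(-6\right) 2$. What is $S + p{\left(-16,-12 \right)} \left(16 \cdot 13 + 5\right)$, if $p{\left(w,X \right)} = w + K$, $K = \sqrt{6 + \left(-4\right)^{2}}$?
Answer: $-3420 + 213 \sqrt{22} \approx -2420.9$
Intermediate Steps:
$K = \sqrt{22}$ ($K = \sqrt{6 + 16} = \sqrt{22} \approx 4.6904$)
$p{\left(w,X \right)} = w + \sqrt{22}$
$S = -12$
$S + p{\left(-16,-12 \right)} \left(16 \cdot 13 + 5\right) = -12 + \left(-16 + \sqrt{22}\right) \left(16 \cdot 13 + 5\right) = -12 + \left(-16 + \sqrt{22}\right) \left(208 + 5\right) = -12 + \left(-16 + \sqrt{22}\right) 213 = -12 - \left(3408 - 213 \sqrt{22}\right) = -3420 + 213 \sqrt{22}$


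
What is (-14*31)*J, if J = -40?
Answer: 17360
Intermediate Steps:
(-14*31)*J = -14*31*(-40) = -434*(-40) = 17360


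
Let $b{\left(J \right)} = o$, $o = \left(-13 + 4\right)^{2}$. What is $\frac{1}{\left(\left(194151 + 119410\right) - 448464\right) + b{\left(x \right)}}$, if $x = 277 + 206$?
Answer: $- \frac{1}{134822} \approx -7.4172 \cdot 10^{-6}$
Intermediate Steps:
$x = 483$
$o = 81$ ($o = \left(-9\right)^{2} = 81$)
$b{\left(J \right)} = 81$
$\frac{1}{\left(\left(194151 + 119410\right) - 448464\right) + b{\left(x \right)}} = \frac{1}{\left(\left(194151 + 119410\right) - 448464\right) + 81} = \frac{1}{\left(313561 - 448464\right) + 81} = \frac{1}{-134903 + 81} = \frac{1}{-134822} = - \frac{1}{134822}$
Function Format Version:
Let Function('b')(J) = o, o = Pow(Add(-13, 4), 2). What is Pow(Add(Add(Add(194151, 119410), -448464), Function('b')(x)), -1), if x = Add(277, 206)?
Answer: Rational(-1, 134822) ≈ -7.4172e-6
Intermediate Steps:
x = 483
o = 81 (o = Pow(-9, 2) = 81)
Function('b')(J) = 81
Pow(Add(Add(Add(194151, 119410), -448464), Function('b')(x)), -1) = Pow(Add(Add(Add(194151, 119410), -448464), 81), -1) = Pow(Add(Add(313561, -448464), 81), -1) = Pow(Add(-134903, 81), -1) = Pow(-134822, -1) = Rational(-1, 134822)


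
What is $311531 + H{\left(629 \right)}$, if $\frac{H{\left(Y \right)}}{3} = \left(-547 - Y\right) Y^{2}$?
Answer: $-1395509917$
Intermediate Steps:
$H{\left(Y \right)} = 3 Y^{2} \left(-547 - Y\right)$ ($H{\left(Y \right)} = 3 \left(-547 - Y\right) Y^{2} = 3 Y^{2} \left(-547 - Y\right)$)
$311531 + H{\left(629 \right)} = 311531 + 3 \cdot 629^{2} \left(-547 - 629\right) = 311531 + 3 \cdot 395641 \left(-547 - 629\right) = 311531 + 3 \cdot 395641 \left(-1176\right) = 311531 - 1395821448 = -1395509917$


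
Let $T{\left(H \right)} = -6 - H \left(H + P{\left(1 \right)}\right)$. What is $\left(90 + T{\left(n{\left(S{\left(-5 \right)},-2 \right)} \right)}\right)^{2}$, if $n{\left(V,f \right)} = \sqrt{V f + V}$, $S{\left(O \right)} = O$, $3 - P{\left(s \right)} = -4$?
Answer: $6486 - 1106 \sqrt{5} \approx 4012.9$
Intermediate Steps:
$P{\left(s \right)} = 7$ ($P{\left(s \right)} = 3 - -4 = 3 + 4 = 7$)
$n{\left(V,f \right)} = \sqrt{V + V f}$
$T{\left(H \right)} = -6 - H \left(7 + H\right)$ ($T{\left(H \right)} = -6 - H \left(H + 7\right) = -6 - H \left(7 + H\right)$)
$\left(90 + T{\left(n{\left(S{\left(-5 \right)},-2 \right)} \right)}\right)^{2} = \left(90 - \left(6 + \left(\sqrt{- 5 \left(1 - 2\right)}\right)^{2} + 7 \sqrt{5}\right)\right)^{2} = \left(90 - \left(6 + \left(\sqrt{\left(-5\right) \left(-1\right)}\right)^{2} + 7 \sqrt{5}\right)\right)^{2} = \left(90 - \left(6 + \left(\sqrt{5}\right)^{2} + 7 \sqrt{5}\right)\right)^{2} = \left(90 - \left(11 + 7 \sqrt{5}\right)\right)^{2} = \left(79 - 7 \sqrt{5}\right)^{2}$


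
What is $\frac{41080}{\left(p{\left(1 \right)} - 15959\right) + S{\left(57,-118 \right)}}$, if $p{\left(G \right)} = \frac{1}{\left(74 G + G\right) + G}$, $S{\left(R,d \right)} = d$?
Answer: $- \frac{3122080}{1221851} \approx -2.5552$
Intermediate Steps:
$p{\left(G \right)} = \frac{1}{76 G}$ ($p{\left(G \right)} = \frac{1}{75 G + G} = \frac{1}{76 G}$)
$\frac{41080}{\left(p{\left(1 \right)} - 15959\right) + S{\left(57,-118 \right)}} = \frac{41080}{\left(\frac{1}{76 \cdot 1} - 15959\right) - 118} = \frac{41080}{\left(\frac{1}{76} \cdot 1 - 15959\right) - 118} = \frac{41080}{\left(\frac{1}{76} - 15959\right) - 118} = \frac{41080}{- \frac{1212883}{76} - 118} = \frac{41080}{- \frac{1221851}{76}} = 41080 \left(- \frac{76}{1221851}\right) = - \frac{3122080}{1221851}$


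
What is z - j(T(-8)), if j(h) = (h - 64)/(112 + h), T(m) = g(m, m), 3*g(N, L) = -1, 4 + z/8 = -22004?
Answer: -58981247/335 ≈ -1.7606e+5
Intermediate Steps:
z = -176064 (z = -32 + 8*(-22004) = -32 - 176032 = -176064)
g(N, L) = -1/3 (g(N, L) = (1/3)*(-1) = -1/3)
T(m) = -1/3
j(h) = (-64 + h)/(112 + h)
z - j(T(-8)) = -176064 - (-64 - 1/3)/(112 - 1/3) = -176064 - (-193)/(335/3*3) = -176064 - 3*(-193)/(335*3) = -176064 - 1*(-193/335) = -176064 + 193/335 = -58981247/335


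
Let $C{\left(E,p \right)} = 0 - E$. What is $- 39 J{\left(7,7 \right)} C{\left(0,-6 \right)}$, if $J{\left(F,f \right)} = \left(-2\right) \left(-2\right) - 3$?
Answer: $0$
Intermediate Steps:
$C{\left(E,p \right)} = - E$
$J{\left(F,f \right)} = 1$ ($J{\left(F,f \right)} = 4 - 3 = 1$)
$- 39 J{\left(7,7 \right)} C{\left(0,-6 \right)} = \left(-39\right) 1 \left(\left(-1\right) 0\right) = \left(-39\right) 0 = 0$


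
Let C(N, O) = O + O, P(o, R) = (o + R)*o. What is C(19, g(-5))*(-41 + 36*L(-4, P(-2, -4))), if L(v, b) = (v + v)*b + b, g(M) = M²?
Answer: -153250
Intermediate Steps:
P(o, R) = o*(R + o) (P(o, R) = (R + o)*o = o*(R + o))
L(v, b) = b + 2*b*v (L(v, b) = (2*v)*b + b = 2*b*v + b = b + 2*b*v)
C(N, O) = 2*O
C(19, g(-5))*(-41 + 36*L(-4, P(-2, -4))) = (2*(-5)²)*(-41 + 36*((-2*(-4 - 2))*(1 + 2*(-4)))) = (2*25)*(-41 + 36*((-2*(-6))*(1 - 8))) = 50*(-41 + 36*(12*(-7))) = 50*(-41 + 36*(-84)) = 50*(-41 - 3024) = 50*(-3065) = -153250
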